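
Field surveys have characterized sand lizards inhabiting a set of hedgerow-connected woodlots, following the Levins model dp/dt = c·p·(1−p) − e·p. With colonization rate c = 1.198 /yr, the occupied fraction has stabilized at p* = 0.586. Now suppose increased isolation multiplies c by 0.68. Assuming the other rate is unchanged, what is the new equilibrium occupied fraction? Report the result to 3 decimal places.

0.391

Balance c(1−p*) = e gives e = 1.198×(1 − 0.58600) = 0.49597.
New p* = 1 − e/c = 1 − 0.49597/0.81464 = 0.39118.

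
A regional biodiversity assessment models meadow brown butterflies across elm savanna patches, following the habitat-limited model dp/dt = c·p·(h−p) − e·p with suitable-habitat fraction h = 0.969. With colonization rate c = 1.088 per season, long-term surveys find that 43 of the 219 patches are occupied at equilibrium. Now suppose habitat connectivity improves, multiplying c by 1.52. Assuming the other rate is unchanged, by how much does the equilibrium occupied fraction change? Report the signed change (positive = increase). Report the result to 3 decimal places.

Observed p* = 43/219 = 0.19635.
Balance c(h−p*) = e gives e = 1.088×(0.969 − 0.19635) = 0.84064.
New p* = 0.969 − e/c = 0.969 − 0.84064/1.65376 = 0.46068.
Δp* = 0.46068 − 0.19635 = +0.26433.

0.264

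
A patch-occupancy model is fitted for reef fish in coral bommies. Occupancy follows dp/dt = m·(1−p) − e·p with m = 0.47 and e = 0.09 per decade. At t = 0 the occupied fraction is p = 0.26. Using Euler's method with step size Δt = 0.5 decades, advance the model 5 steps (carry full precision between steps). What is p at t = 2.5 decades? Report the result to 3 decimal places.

Update rule: p ← p + [m·(1−p) − e·p]·Δt with Δt = 0.5.
step 1: Δp = +0.16220, p = 0.42220
step 2: Δp = +0.11678, p = 0.53898
step 3: Δp = +0.08408, p = 0.62307
step 4: Δp = +0.06054, p = 0.68361
step 5: Δp = +0.04359, p = 0.72720

0.727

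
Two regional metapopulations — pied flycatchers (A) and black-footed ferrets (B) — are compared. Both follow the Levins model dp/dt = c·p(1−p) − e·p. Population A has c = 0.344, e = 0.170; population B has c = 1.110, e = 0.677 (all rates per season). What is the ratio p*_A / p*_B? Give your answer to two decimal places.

1.30

A: p*_A = 1 − 0.170/0.344 = 0.5058.
B: p*_B = 1 − 0.677/1.110 = 0.3901.
p*_A / p*_B = 0.5058/0.3901 = 1.2967.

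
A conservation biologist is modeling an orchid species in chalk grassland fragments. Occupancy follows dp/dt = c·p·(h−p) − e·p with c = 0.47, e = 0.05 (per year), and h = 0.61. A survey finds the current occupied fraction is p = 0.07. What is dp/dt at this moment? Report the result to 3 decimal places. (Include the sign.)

0.014

Colonization term: c·p·(h−p) = 0.47×0.07×0.5400 = 0.01777.
Extinction term: e·p = 0.00350.
dp/dt = 0.01777 − 0.00350 = 0.01427.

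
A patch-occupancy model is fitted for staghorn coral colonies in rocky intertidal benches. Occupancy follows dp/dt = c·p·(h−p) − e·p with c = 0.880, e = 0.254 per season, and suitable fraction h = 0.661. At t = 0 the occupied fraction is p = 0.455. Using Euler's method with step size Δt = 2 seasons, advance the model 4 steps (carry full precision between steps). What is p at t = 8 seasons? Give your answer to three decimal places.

Update rule: p ← p + [c·p·(h−p) − e·p]·Δt with Δt = 2.
  1  |  dp/dt·Δt = -0.066175  |  p_1 = 0.388825
  2  |  dp/dt·Δt = -0.011265  |  p_2 = 0.377560
  3  |  dp/dt·Δt = -0.003453  |  p_3 = 0.374107
  4  |  dp/dt·Δt = -0.001148  |  p_4 = 0.372959

0.373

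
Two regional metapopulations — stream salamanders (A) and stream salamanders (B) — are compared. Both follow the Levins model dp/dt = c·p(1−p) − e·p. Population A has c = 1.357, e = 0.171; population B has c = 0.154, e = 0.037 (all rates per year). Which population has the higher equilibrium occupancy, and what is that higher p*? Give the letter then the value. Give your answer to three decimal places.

A, 0.874

A: p*_A = 1 − 0.171/1.357 = 0.8740.
B: p*_B = 1 − 0.037/0.154 = 0.7597.
A is higher at 0.8740.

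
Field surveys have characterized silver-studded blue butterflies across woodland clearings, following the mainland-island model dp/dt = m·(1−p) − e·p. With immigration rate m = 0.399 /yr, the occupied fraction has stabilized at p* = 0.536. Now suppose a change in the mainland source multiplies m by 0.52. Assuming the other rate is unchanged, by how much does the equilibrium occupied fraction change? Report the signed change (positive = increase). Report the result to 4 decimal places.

Balance m(1−p*) = e·p* gives e = m(1−p*)/p* = 0.399×0.46400/0.53600 = 0.34540.
New p* = m/(m+e) = 0.20748/(0.20748+0.34540) = 0.37527.
Δp* = 0.37527 − 0.53600 = -0.16073.

-0.1607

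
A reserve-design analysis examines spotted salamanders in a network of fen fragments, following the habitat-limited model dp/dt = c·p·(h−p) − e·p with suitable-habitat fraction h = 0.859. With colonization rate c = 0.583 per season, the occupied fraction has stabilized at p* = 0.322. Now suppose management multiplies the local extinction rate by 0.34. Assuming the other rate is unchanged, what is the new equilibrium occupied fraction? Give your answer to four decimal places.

Balance c(h−p*) = e gives e = 0.583×(0.859 − 0.32200) = 0.31307.
New p* = 0.859 − e/c = 0.859 − 0.10644/0.58300 = 0.67643.

0.6764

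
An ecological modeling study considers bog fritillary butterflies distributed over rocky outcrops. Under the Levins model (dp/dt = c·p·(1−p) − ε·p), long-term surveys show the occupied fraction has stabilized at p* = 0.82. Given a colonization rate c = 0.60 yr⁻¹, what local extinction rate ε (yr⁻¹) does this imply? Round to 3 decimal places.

At equilibrium c(1−p*) = ε.
ε = 0.60 × (1 − 0.82) = 0.60 × 0.1800 = 0.1080.

0.108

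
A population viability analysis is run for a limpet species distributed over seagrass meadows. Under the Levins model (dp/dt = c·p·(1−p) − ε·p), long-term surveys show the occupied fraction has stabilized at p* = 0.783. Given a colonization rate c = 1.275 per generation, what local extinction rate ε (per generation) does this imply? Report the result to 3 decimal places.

At equilibrium c(1−p*) = ε.
ε = 1.275 × (1 − 0.783) = 1.275 × 0.2170 = 0.2767.

0.277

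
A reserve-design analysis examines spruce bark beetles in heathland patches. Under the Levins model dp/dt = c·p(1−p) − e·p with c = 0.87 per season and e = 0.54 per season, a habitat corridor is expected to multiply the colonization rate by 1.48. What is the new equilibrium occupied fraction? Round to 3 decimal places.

Before: p* = 1 − 0.54/0.87 = 0.3793.
After the change, c = 1.2876, e = 0.54, so p* = 1 − 0.54/1.2876 = 0.5806.

0.581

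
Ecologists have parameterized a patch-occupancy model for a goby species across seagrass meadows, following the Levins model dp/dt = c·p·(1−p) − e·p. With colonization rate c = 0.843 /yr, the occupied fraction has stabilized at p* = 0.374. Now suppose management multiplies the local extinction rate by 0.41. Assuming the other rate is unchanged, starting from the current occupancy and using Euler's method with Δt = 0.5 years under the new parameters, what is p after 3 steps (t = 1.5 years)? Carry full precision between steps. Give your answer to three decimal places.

0.541

Balance c(1−p*) = e gives e = 0.843×(1 − 0.37400) = 0.52772.
Starting from p₀ = 0.37400; update p ← p + (dp/dt)·Δt with the new parameters.
  1  |  dp/dt·Δt = +0.058223  |  p_1 = 0.432223
  2  |  dp/dt·Δt = +0.056680  |  p_2 = 0.488903
  3  |  dp/dt·Δt = +0.052432  |  p_3 = 0.541336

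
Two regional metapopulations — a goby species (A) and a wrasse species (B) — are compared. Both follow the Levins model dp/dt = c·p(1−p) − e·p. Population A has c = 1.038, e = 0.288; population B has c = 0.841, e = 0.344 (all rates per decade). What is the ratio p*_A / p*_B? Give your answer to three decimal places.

1.223

A: p*_A = 1 − 0.288/1.038 = 0.7225.
B: p*_B = 1 − 0.344/0.841 = 0.5910.
p*_A / p*_B = 0.7225/0.5910 = 1.2227.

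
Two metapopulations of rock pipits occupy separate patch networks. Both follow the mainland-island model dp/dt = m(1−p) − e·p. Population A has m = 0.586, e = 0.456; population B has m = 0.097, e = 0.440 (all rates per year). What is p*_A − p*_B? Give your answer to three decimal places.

0.382

A: p*_A = m/(m+e) = 0.586/1.0420 = 0.5624.
B: p*_B = 0.097/0.5370 = 0.1806.
p*_A − p*_B = 0.5624 − 0.1806 = 0.3817.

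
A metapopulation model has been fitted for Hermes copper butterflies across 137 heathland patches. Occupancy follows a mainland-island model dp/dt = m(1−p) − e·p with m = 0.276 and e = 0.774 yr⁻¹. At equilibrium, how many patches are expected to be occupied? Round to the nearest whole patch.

p* = m/(m+e) = 0.276/1.0500 = 0.2629.
Expected occupied patches = N × p* = 137 × 0.2629 = 36.01 ≈ 36.

36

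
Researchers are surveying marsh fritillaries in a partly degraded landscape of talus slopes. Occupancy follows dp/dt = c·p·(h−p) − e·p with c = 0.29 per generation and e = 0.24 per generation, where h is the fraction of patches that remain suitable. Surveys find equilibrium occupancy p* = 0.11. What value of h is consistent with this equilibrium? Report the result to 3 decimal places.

At equilibrium c(h−p*) = e, so h = p* + e/c.
h = 0.11 + 0.24/0.29 = 0.11 + 0.8276 = 0.9376.

0.938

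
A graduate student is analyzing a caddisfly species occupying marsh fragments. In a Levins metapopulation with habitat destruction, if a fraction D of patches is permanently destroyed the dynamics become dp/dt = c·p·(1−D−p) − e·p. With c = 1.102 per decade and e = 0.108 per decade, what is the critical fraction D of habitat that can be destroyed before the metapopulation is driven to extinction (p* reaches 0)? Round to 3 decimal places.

0.902

The nontrivial equilibrium is p* = (1−D) − e/c; extinction occurs when this hits zero.
So D_crit = 1 − e/c = 1 − 0.108/1.102 = 1 − 0.0980 = 0.9020.
This equals the undisturbed p*, a classic result of Lande's extension.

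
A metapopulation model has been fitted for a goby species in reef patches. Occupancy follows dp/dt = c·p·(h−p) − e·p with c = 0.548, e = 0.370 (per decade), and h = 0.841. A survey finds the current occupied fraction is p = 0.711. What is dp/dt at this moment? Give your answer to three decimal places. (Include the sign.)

-0.212

Colonization term: c·p·(h−p) = 0.548×0.711×0.1300 = 0.05065.
Extinction term: e·p = 0.26307.
dp/dt = 0.05065 − 0.26307 = -0.21242.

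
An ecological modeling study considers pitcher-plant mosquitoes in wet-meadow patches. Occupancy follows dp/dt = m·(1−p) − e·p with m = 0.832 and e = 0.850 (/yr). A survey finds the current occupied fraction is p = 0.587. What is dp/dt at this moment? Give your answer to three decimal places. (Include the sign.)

-0.155

Colonization term: m·(1−p) = 0.832×0.4130 = 0.34362.
Extinction term: e·p = 0.49895.
dp/dt = 0.34362 − 0.49895 = -0.15533.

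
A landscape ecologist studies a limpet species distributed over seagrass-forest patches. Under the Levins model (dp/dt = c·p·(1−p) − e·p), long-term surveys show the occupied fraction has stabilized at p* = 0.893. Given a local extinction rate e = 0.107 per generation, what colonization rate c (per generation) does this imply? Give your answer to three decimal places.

1.000

At equilibrium c(1−p*) = e, so c = e/(1−p*).
c = 0.107/(1 − 0.893) = 0.107/0.1070 = 1.0000.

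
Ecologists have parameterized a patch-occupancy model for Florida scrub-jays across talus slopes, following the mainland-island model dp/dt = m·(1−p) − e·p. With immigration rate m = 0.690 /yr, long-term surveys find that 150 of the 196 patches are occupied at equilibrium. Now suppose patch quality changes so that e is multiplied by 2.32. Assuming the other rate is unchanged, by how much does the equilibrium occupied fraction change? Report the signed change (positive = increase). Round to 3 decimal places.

Observed p* = 150/196 = 0.76531.
Balance m(1−p*) = e·p* gives e = m(1−p*)/p* = 0.690×0.23469/0.76531 = 0.21160.
New p* = m/(m+e) = 0.69000/(0.69000+0.49091) = 0.58430.
Δp* = 0.58430 − 0.76531 = -0.18101.

-0.181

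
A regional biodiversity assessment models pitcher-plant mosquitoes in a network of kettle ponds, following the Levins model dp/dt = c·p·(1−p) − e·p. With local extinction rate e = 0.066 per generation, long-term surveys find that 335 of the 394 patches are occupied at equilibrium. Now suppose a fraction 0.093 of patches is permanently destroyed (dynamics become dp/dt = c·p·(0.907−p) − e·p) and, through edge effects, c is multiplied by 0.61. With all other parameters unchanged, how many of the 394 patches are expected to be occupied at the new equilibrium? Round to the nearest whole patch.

261

Observed p* = 335/394 = 0.85025.
Balance c(1−p*) = e gives c = e/(1 − 0.85025) = 0.066/0.14975 = 0.44073.
New p* = 0.907 − e/c = 0.907 − 0.06600/0.26885 = 0.66151.
Expected occupied = 394 × 0.66151 = 260.63 ≈ 261.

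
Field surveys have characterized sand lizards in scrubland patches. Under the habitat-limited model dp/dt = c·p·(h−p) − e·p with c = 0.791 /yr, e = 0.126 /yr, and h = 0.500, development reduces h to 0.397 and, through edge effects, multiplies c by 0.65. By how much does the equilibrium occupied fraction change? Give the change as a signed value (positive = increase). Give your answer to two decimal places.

Before: p* = h − e/c = 0.500 − 0.126/0.791 = 0.500 − 0.1593 = 0.3407.
After: c = 0.51415, e = 0.126, h = 0.397; p* = 0.397 − 0.126/0.51415 = 0.1519.
Δp* = 0.1519 − 0.3407 = -0.1888.

-0.19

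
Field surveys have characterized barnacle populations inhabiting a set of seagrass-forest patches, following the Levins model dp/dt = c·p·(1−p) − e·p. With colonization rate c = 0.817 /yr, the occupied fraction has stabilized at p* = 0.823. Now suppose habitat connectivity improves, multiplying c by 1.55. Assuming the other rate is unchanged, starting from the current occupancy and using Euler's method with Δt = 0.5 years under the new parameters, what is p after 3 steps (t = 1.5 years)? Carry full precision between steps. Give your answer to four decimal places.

Balance c(1−p*) = e gives e = 0.817×(1 − 0.82300) = 0.14461.
Starting from p₀ = 0.82300; update p ← p + (dp/dt)·Δt with the new parameters.
p: 0.82300 → 0.85573  (Δp = +0.03273)
p: 0.85573 → 0.87203  (Δp = +0.01630)
p: 0.87203 → 0.87963  (Δp = +0.00761)

0.8796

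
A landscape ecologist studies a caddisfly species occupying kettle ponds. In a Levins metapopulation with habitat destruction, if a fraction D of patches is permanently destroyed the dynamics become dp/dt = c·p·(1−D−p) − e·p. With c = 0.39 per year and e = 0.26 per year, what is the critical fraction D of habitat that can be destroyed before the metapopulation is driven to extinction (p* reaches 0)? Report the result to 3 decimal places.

The nontrivial equilibrium is p* = (1−D) − e/c; extinction occurs when this hits zero.
So D_crit = 1 − e/c = 1 − 0.26/0.39 = 1 − 0.6667 = 0.3333.
This equals the undisturbed p*, a classic result of Lande's extension.

0.333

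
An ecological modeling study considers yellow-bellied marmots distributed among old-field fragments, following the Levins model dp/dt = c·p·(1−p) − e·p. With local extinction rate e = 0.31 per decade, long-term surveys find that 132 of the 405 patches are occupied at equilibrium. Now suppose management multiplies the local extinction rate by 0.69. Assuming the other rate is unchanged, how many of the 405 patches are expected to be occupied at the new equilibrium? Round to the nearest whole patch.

Observed p* = 132/405 = 0.32593.
Balance c(1−p*) = e gives c = e/(1 − 0.32593) = 0.31/0.67407 = 0.45989.
New p* = 1 − e/c = 1 − 0.21390/0.45989 = 0.53489.
Expected occupied = 405 × 0.53489 = 216.63 ≈ 217.

217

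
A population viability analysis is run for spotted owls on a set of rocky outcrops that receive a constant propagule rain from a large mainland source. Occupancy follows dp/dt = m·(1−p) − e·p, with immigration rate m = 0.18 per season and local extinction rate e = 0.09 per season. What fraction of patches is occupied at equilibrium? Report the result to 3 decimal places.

0.667

Setting dp/dt = 0: m − m·p* = e·p*, so m = (m+e)·p*.
p* = m/(m+e) = 0.18/(0.18+0.09) = 0.18/0.2700 = 0.6667.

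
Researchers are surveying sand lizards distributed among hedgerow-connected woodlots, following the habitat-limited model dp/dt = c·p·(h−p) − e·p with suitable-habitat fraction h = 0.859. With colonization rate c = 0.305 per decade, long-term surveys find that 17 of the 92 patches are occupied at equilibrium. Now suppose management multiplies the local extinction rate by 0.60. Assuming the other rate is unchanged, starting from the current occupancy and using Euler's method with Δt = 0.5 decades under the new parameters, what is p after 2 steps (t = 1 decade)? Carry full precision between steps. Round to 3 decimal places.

0.200

Observed p* = 17/92 = 0.18478.
Balance c(h−p*) = e gives e = 0.305×(0.859 − 0.18478) = 0.20564.
Starting from p₀ = 0.18478; update p ← p + (dp/dt)·Δt with the new parameters.
  1  |  dp/dt·Δt = +0.007600  |  p_1 = 0.192382
  2  |  dp/dt·Δt = +0.007689  |  p_2 = 0.200071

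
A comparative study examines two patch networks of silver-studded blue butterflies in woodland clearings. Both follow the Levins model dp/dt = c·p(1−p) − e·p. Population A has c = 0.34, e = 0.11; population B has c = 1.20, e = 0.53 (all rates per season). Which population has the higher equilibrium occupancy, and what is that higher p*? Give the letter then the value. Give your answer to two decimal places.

A, 0.68

A: p*_A = 1 − 0.11/0.34 = 0.6765.
B: p*_B = 1 − 0.53/1.20 = 0.5583.
A is higher at 0.6765.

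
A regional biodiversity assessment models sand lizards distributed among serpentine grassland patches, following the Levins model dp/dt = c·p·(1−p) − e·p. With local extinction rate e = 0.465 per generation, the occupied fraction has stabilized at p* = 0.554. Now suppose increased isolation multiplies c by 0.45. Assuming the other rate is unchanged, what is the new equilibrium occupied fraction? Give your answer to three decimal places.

0.009

Balance c(1−p*) = e gives c = e/(1 − 0.55400) = 0.465/0.44600 = 1.04260.
New p* = 1 − e/c = 1 − 0.46500/0.46917 = 0.00889.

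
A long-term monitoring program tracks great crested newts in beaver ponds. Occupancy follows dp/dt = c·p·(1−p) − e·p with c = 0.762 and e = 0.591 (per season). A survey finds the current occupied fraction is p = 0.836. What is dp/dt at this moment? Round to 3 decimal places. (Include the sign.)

Colonization term: c·p·(1−p) = 0.762×0.836×0.1640 = 0.10447.
Extinction term: e·p = 0.49408.
dp/dt = 0.10447 − 0.49408 = -0.38960.

-0.390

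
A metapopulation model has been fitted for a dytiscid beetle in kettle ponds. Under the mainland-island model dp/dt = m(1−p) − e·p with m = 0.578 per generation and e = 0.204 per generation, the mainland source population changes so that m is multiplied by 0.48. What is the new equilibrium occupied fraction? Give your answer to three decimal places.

Before: p* = 0.578/(0.578+0.204) = 0.7391.
After: m = 0.27744, e = 0.204; p* = 0.27744/0.4814 = 0.5763.

0.576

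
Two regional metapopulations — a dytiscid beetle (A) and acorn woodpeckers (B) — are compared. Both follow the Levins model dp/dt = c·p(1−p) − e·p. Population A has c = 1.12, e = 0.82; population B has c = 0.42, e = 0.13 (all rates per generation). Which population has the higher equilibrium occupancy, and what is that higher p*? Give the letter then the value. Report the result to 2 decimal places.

B, 0.69

A: p*_A = 1 − 0.82/1.12 = 0.2679.
B: p*_B = 1 − 0.13/0.42 = 0.6905.
B is higher at 0.6905.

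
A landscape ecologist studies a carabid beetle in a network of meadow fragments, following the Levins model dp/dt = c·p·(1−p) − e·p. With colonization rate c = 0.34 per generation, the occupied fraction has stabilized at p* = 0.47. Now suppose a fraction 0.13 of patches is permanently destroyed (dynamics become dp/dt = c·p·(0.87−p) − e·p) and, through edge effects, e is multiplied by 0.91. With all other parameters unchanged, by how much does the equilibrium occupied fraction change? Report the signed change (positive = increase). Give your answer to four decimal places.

Balance c(1−p*) = e gives e = 0.34×(1 − 0.47000) = 0.18020.
New p* = 0.87 − e/c = 0.87 − 0.16398/0.34000 = 0.38771.
Δp* = 0.38771 − 0.47000 = -0.08229.

-0.0823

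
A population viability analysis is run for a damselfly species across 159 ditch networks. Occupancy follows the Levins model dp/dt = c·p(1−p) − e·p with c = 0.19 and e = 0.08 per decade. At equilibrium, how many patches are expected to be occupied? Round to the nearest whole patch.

p* = 1 − e/c = 1 − 0.08/0.19 = 0.5789.
Expected occupied patches = N × p* = 159 × 0.5789 = 92.05 ≈ 92.

92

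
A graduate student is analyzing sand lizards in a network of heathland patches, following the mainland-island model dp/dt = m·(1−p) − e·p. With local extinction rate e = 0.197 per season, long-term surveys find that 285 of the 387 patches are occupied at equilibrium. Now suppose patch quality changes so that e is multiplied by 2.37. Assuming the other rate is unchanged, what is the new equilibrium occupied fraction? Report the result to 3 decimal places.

0.541

Observed p* = 285/387 = 0.73643.
Balance m(1−p*) = e·p* gives m = e·p*/(1−p*) = 0.197×0.73643/0.26357 = 0.55043.
New p* = m/(m+e) = 0.55043/(0.55043+0.46689) = 0.54106.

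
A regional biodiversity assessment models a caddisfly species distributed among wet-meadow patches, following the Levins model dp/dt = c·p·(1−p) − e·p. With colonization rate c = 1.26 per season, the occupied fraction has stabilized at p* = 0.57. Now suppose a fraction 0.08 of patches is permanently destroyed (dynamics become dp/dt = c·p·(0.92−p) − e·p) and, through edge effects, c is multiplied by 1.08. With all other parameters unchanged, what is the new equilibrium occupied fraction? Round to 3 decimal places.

0.522

Balance c(1−p*) = e gives e = 1.26×(1 − 0.57000) = 0.54180.
New p* = 0.92 − e/c = 0.92 − 0.54180/1.36080 = 0.52185.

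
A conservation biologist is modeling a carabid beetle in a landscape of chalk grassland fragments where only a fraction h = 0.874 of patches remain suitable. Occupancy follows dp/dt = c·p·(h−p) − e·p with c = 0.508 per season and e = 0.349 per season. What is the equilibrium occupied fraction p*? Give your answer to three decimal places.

0.187

Setting dp/dt = 0 and dividing by p* gives c·(h−p*) = e.
So p* = h − e/c = 0.874 − 0.349/0.508 = 0.874 − 0.6870 = 0.1870.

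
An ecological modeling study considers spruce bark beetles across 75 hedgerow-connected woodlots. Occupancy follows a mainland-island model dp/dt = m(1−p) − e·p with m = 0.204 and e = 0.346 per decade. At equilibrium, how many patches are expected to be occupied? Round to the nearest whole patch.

p* = m/(m+e) = 0.204/0.5500 = 0.3709.
Expected occupied patches = N × p* = 75 × 0.3709 = 27.82 ≈ 28.

28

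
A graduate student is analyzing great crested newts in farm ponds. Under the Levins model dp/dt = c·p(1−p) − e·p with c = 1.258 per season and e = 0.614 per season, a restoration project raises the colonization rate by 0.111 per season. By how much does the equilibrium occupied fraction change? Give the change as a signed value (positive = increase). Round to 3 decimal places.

0.040

Before: p* = 1 − 0.614/1.258 = 0.5119.
After the change, c = 1.369, e = 0.614, so p* = 1 − 0.614/1.369 = 0.5515.
Δp* = 0.5515 − 0.5119 = +0.0396.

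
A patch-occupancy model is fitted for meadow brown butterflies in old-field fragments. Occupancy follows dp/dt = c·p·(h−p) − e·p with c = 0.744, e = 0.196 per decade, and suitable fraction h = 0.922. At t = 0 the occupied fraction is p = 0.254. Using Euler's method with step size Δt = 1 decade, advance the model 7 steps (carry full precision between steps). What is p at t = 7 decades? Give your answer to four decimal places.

Update rule: p ← p + [c·p·(h−p) − e·p]·Δt with Δt = 1.
p: 0.25400 → 0.33045  (Δp = +0.07645)
p: 0.33045 → 0.41112  (Δp = +0.08067)
p: 0.41112 → 0.48680  (Δp = +0.07569)
p: 0.48680 → 0.54901  (Δp = +0.06221)
p: 0.54901 → 0.59376  (Δp = +0.04475)
p: 0.59376 → 0.62238  (Δp = +0.02863)
p: 0.62238 → 0.63913  (Δp = +0.01675)

0.6391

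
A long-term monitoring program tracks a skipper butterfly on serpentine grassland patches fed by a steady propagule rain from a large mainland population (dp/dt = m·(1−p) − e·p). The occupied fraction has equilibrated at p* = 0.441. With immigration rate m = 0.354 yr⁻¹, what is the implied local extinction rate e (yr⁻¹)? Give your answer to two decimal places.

At equilibrium m(1−p*) = e·p*, so e = m(1−p*)/p*.
e = 0.354 × 0.5590 / 0.441 = 0.4487.

0.45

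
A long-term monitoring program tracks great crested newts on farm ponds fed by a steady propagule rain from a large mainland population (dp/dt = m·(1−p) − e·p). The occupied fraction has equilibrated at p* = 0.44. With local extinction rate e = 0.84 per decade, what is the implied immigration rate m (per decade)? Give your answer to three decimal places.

0.660

At equilibrium m(1−p*) = e·p*, so m = e·p*/(1−p*).
m = 0.84 × 0.44 / 0.5600 = 0.3696/0.5600 = 0.6600.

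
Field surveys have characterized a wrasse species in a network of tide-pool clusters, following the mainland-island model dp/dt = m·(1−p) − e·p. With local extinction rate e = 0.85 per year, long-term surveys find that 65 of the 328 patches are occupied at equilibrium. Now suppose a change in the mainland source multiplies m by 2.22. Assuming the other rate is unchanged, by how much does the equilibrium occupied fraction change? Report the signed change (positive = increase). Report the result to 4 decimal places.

Observed p* = 65/328 = 0.19817.
Balance m(1−p*) = e·p* gives m = e·p*/(1−p*) = 0.85×0.19817/0.80183 = 0.21008.
New p* = m/(m+e) = 0.46638/(0.46638+0.85000) = 0.35429.
Δp* = 0.35429 − 0.19817 = +0.15612.

0.1561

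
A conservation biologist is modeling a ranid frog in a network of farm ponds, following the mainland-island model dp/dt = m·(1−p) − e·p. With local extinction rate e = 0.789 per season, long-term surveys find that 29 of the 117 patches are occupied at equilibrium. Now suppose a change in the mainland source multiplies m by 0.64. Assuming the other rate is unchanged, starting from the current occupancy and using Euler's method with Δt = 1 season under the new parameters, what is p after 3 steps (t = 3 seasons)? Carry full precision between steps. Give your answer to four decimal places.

0.1742

Observed p* = 29/117 = 0.24786.
Balance m(1−p*) = e·p* gives m = e·p*/(1−p*) = 0.789×0.24786/0.75214 = 0.26001.
Starting from p₀ = 0.24786; update p ← p + (dp/dt)·Δt with the new parameters.
t = 1: p = 0.24786 + (-0.07040) = 0.17746
t = 2: p = 0.17746 + (-0.00314) = 0.17432
t = 3: p = 0.17432 + (-0.00014) = 0.17418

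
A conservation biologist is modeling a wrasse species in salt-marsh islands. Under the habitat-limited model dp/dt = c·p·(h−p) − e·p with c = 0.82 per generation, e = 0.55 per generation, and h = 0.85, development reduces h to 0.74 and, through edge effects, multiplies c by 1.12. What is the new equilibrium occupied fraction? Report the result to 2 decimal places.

0.14

Before: p* = h − e/c = 0.85 − 0.55/0.82 = 0.85 − 0.6707 = 0.1793.
After: c = 0.9184, e = 0.55, h = 0.74; p* = 0.74 − 0.55/0.9184 = 0.1411.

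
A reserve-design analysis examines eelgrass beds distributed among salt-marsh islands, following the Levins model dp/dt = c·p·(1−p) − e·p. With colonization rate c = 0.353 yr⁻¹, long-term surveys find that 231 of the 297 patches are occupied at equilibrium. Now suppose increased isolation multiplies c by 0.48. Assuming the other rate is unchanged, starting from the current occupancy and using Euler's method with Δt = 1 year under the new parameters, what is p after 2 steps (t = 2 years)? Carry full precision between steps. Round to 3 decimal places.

Observed p* = 231/297 = 0.77778.
Balance c(1−p*) = e gives e = 0.353×(1 − 0.77778) = 0.07844.
Starting from p₀ = 0.77778; update p ← p + (dp/dt)·Δt with the new parameters.
p: 0.77778 → 0.74605  (Δp = -0.03173)
p: 0.74605 → 0.71963  (Δp = -0.02642)

0.720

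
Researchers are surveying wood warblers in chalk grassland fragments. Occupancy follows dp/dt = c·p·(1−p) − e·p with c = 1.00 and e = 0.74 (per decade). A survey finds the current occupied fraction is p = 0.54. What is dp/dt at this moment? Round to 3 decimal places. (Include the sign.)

-0.151

Colonization term: c·p·(1−p) = 1.00×0.54×0.4600 = 0.24840.
Extinction term: e·p = 0.39960.
dp/dt = 0.24840 − 0.39960 = -0.15120.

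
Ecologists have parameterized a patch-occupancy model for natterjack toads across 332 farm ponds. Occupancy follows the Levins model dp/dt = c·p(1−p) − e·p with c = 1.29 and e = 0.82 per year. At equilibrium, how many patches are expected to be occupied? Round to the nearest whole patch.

p* = 1 − e/c = 1 − 0.82/1.29 = 0.3643.
Expected occupied patches = N × p* = 332 × 0.3643 = 120.96 ≈ 121.

121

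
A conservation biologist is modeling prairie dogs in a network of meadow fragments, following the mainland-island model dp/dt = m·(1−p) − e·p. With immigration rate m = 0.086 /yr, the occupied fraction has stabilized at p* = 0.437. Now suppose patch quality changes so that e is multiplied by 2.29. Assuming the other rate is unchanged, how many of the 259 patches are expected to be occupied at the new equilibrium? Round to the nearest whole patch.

Balance m(1−p*) = e·p* gives e = m(1−p*)/p* = 0.086×0.56300/0.43700 = 0.11080.
New p* = m/(m+e) = 0.08600/(0.08600+0.25373) = 0.25314.
Expected occupied = 259 × 0.25314 = 65.56 ≈ 66.

66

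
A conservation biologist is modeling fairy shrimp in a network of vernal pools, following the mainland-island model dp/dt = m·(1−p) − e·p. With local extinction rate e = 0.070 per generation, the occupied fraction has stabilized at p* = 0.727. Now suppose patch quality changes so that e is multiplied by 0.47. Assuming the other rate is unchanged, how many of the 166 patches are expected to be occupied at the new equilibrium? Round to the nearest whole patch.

141

Balance m(1−p*) = e·p* gives m = e·p*/(1−p*) = 0.070×0.72700/0.27300 = 0.18641.
New p* = m/(m+e) = 0.18641/(0.18641+0.03290) = 0.84998.
Expected occupied = 166 × 0.84998 = 141.10 ≈ 141.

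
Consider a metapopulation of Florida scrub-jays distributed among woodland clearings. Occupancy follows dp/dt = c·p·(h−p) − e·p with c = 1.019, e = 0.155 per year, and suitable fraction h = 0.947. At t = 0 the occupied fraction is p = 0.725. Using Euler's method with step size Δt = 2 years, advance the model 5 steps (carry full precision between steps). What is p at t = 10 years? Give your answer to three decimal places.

Update rule: p ← p + [c·p·(h−p) − e·p]·Δt with Δt = 2.
  1  |  dp/dt·Δt = +0.103266  |  p_1 = 0.828266
  2  |  dp/dt·Δt = -0.056339  |  p_2 = 0.771927
  3  |  dp/dt·Δt = +0.036125  |  p_3 = 0.808052
  4  |  dp/dt·Δt = -0.021675  |  p_4 = 0.786377
  5  |  dp/dt·Δt = +0.013644  |  p_5 = 0.800021

0.800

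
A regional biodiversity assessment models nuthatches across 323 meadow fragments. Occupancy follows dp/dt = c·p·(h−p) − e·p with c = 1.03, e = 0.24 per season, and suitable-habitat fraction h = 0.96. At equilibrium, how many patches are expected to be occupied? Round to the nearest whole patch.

235

p* = h − e/c = 0.96 − 0.2330 = 0.7270.
Expected occupied patches = N × p* = 323 × 0.7270 = 234.82 ≈ 235.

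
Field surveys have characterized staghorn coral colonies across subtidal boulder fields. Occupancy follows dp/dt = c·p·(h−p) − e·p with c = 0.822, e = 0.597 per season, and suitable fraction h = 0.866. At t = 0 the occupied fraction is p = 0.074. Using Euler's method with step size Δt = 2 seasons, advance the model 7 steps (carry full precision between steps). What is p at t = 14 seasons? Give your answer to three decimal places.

Update rule: p ← p + [c·p·(h−p) − e·p]·Δt with Δt = 2.
p: 0.07400 → 0.08200  (Δp = +0.00800)
p: 0.08200 → 0.08978  (Δp = +0.00778)
p: 0.08978 → 0.09715  (Δp = +0.00737)
p: 0.09715 → 0.10395  (Δp = +0.00680)
p: 0.10395 → 0.11006  (Δp = +0.00611)
p: 0.11006 → 0.11543  (Δp = +0.00537)
p: 0.11543 → 0.12004  (Δp = +0.00461)

0.120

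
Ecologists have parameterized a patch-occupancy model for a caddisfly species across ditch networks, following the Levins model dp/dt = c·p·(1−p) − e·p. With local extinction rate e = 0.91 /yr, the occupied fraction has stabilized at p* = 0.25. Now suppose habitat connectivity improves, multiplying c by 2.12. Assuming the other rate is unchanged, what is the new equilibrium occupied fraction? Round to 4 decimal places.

0.6462

Balance c(1−p*) = e gives c = e/(1 − 0.25000) = 0.91/0.75000 = 1.21333.
New p* = 1 − e/c = 1 − 0.91000/2.57226 = 0.64623.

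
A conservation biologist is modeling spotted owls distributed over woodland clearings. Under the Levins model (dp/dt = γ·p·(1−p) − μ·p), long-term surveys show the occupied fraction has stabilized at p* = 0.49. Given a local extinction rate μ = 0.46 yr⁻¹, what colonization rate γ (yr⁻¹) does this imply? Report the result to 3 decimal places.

0.902

At equilibrium γ(1−p*) = μ, so γ = μ/(1−p*).
γ = 0.46/(1 − 0.49) = 0.46/0.5100 = 0.9020.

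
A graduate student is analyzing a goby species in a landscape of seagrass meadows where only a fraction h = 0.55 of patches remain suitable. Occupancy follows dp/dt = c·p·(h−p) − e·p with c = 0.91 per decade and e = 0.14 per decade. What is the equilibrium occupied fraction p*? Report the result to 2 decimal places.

0.40

Setting dp/dt = 0 and dividing by p* gives c·(h−p*) = e.
So p* = h − e/c = 0.55 − 0.14/0.91 = 0.55 − 0.1538 = 0.3962.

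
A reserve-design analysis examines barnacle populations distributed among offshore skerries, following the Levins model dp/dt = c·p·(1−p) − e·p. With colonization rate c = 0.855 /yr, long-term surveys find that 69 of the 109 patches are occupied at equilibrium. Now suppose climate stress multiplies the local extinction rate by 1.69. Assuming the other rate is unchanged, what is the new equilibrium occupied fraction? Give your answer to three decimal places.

0.380

Observed p* = 69/109 = 0.63303.
Balance c(1−p*) = e gives e = 0.855×(1 − 0.63303) = 0.31376.
New p* = 1 − e/c = 1 − 0.53025/0.85500 = 0.37982.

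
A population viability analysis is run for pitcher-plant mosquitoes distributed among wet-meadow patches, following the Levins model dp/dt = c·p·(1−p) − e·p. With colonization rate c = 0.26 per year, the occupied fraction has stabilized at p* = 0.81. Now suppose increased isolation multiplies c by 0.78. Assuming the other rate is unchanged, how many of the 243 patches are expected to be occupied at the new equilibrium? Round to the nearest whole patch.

184

Balance c(1−p*) = e gives e = 0.26×(1 − 0.81000) = 0.04940.
New p* = 1 − e/c = 1 − 0.04940/0.20280 = 0.75641.
Expected occupied = 243 × 0.75641 = 183.81 ≈ 184.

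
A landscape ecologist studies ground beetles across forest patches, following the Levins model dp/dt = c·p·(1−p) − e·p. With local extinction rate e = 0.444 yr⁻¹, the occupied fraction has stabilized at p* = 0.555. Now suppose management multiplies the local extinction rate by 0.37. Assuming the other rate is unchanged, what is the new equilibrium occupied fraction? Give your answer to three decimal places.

0.835

Balance c(1−p*) = e gives c = e/(1 − 0.55500) = 0.444/0.44500 = 0.99775.
New p* = 1 − e/c = 1 − 0.16428/0.99775 = 0.83535.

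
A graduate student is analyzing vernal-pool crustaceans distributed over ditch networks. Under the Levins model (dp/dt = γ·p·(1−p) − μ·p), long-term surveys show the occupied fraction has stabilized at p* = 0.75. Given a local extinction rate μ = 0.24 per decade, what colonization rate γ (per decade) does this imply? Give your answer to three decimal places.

At equilibrium γ(1−p*) = μ, so γ = μ/(1−p*).
γ = 0.24/(1 − 0.75) = 0.24/0.2500 = 0.9600.

0.960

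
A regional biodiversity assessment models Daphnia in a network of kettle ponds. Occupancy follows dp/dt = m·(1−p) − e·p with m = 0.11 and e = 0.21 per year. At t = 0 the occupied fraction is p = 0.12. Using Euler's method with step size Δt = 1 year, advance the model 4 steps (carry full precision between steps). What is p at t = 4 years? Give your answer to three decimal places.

0.296

Update rule: p ← p + [m·(1−p) − e·p]·Δt with Δt = 1.
p: 0.12000 → 0.19160  (Δp = +0.07160)
p: 0.19160 → 0.24029  (Δp = +0.04869)
p: 0.24029 → 0.27340  (Δp = +0.03311)
p: 0.27340 → 0.29591  (Δp = +0.02251)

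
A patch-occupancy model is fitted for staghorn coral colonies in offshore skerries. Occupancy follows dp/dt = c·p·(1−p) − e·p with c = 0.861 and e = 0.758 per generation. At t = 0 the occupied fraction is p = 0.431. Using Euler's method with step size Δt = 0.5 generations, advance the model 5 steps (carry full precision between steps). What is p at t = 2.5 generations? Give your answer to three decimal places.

0.259

Update rule: p ← p + [c·p·(1−p) − e·p]·Δt with Δt = 0.5.
p: 0.43100 → 0.37323  (Δp = -0.05777)
p: 0.37323 → 0.33248  (Δp = -0.04075)
p: 0.33248 → 0.30201  (Δp = -0.03047)
p: 0.30201 → 0.27830  (Δp = -0.02371)
p: 0.27830 → 0.25929  (Δp = -0.01901)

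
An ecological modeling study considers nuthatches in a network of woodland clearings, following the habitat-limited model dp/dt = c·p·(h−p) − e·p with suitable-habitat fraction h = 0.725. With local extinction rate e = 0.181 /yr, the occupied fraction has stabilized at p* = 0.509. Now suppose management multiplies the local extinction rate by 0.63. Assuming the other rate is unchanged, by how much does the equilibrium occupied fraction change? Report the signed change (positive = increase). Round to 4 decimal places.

Balance c(h−p*) = e gives c = e/(0.725 − 0.50900) = 0.181/0.21600 = 0.83796.
New p* = 0.725 − e/c = 0.725 − 0.11403/0.83796 = 0.58892.
Δp* = 0.58892 − 0.50900 = +0.07992.

0.0799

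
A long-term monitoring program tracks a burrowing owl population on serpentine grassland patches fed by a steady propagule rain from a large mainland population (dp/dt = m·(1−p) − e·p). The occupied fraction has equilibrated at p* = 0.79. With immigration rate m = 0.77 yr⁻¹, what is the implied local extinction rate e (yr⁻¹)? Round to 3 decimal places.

At equilibrium m(1−p*) = e·p*, so e = m(1−p*)/p*.
e = 0.77 × 0.2100 / 0.79 = 0.2047.

0.205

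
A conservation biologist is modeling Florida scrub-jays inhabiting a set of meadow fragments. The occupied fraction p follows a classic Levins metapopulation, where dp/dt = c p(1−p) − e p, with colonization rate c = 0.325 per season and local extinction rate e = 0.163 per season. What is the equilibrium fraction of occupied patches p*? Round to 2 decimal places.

At equilibrium, colonization balances extinction: c·p*·(1−p*) = e·p*.
So p* = 1 − e/c = 1 − 0.163/0.325 = 1 − 0.5015 = 0.4985.

0.50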